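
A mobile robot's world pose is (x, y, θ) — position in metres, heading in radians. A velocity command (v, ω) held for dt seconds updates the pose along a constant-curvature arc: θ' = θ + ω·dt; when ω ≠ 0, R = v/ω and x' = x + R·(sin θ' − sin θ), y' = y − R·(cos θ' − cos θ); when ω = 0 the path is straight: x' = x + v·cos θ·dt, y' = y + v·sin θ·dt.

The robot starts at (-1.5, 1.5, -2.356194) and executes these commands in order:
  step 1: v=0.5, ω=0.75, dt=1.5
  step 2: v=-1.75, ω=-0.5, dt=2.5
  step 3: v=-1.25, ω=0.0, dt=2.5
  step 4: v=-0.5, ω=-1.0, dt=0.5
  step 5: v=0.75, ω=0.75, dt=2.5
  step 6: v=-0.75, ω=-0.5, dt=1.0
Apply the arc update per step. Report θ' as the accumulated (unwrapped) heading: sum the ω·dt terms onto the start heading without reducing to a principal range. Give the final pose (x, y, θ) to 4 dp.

(1.2984, 6.0422, -1.6062)

step 1: θ'=-1.2312 (R=0.6667) → pose (-1.6572, 0.8065, -1.2312)
step 2: θ'=-2.4812 (R=3.5000) → pose (-0.5041, 4.7365, -2.4812)
step 3: θ'=-2.4812 (straight) → pose (1.9639, 6.6535, -2.4812)
step 4: θ'=-2.9812 (R=0.5000) → pose (2.1907, 6.7522, -2.9812)
step 5: θ'=-1.1062 (R=1.0000) → pose (1.4564, 5.3170, -1.1062)
step 6: θ'=-1.6062 (R=1.5000) → pose (1.2984, 6.0422, -1.6062)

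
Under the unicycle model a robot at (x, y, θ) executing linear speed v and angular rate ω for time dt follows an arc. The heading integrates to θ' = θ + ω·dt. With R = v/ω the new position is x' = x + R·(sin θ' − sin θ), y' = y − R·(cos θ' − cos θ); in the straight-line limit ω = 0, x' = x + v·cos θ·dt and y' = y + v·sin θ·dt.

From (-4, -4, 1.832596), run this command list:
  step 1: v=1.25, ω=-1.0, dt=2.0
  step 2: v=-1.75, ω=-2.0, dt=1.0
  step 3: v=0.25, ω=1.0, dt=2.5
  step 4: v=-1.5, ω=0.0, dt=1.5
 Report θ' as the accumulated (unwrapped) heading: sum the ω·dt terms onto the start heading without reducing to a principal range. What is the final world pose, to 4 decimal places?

step 1: θ'=-0.1674 (R=-1.2500) → pose (-2.5843, -2.4440, -0.1674)
step 2: θ'=-2.1674 (R=0.8750) → pose (-3.1624, -1.0896, -2.1674)
step 3: θ'=0.3326 (R=0.2500) → pose (-2.8739, -1.4663, 0.3326)
step 4: θ'=0.3326 (straight) → pose (-5.0006, -2.2010, 0.3326)

(-5.0006, -2.2010, 0.3326)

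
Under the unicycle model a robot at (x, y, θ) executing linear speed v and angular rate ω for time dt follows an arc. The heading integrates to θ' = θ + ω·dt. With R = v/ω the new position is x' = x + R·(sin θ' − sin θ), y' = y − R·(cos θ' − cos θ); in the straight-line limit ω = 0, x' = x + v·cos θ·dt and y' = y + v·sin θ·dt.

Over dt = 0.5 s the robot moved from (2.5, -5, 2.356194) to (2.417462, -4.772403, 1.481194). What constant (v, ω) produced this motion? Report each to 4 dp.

Δθ = 1.481194 − 2.356194 = -0.875000
ω = Δθ/dt = -0.875000/0.5 = -1.7500
R = −Δy/(cos θ' − cos θ) = -0.2857
v = R·ω = -0.2857·-1.7500 = 0.5000

v = 0.5000, ω = -1.7500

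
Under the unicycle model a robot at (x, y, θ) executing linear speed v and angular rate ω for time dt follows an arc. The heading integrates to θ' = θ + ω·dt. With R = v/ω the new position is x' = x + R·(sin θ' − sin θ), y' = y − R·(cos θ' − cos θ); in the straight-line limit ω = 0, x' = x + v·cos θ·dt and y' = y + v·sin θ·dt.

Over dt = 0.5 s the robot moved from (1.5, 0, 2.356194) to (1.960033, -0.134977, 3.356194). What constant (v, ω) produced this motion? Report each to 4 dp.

v = -1.0000, ω = 2.0000

Δθ = 3.356194 − 2.356194 = 1.000000
ω = Δθ/dt = 1.000000/0.5 = 2.0000
R = Δx/(sin θ' − sin θ) = -0.5000
v = R·ω = -0.5000·2.0000 = -1.0000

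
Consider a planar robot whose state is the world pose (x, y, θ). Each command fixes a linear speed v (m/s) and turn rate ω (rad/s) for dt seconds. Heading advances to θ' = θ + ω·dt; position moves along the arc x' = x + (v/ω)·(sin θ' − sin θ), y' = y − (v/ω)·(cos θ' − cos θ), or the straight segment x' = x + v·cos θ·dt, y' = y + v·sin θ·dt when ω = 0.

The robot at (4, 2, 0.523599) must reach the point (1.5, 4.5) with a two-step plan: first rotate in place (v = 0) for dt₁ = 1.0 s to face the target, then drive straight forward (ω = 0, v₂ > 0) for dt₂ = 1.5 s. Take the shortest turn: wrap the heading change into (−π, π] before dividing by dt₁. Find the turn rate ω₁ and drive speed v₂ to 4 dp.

ω₁ = 1.8326, v₂ = 2.3570

heading to target = atan2(4.5−2, 1.5−4) = 2.3562
Δθ = wrap(2.3562 − 0.5236) = 1.8326; ω₁ = Δθ/dt₁ = 1.8326
distance = √((1.5−4)² + (4.5−2)²) = 3.5355; v₂ = distance/dt₂ = 2.3570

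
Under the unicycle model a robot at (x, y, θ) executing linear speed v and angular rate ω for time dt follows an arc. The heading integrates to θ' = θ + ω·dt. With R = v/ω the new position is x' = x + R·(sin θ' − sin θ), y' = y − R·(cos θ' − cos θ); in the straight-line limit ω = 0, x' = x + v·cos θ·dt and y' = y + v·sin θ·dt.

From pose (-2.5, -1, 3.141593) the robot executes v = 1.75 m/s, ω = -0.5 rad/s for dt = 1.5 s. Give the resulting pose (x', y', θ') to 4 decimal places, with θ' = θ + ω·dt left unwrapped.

θ' = 3.1416 + -0.5·1.5 = 2.3916
R = v/ω = 1.75/-0.5 = -3.5000
x' = -2.5 + -3.5000·(sin 2.3916 − sin 3.1416) = -4.8857
y' = -1 − -3.5000·(cos 2.3916 − cos 3.1416) = -0.0609

(-4.8857, -0.0609, 2.3916)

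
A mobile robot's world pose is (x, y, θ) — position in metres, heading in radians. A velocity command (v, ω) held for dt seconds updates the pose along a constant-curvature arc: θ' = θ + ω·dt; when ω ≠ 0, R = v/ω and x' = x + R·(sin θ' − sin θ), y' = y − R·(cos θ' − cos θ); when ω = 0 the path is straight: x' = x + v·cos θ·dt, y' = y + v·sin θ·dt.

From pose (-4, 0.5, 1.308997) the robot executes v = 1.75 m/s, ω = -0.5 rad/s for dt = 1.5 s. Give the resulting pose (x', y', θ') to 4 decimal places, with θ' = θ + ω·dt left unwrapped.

(-2.4754, 2.5614, 0.5590)

θ' = 1.3090 + -0.5·1.5 = 0.5590
R = v/ω = 1.75/-0.5 = -3.5000
x' = -4 + -3.5000·(sin 0.5590 − sin 1.3090) = -2.4754
y' = 0.5 − -3.5000·(cos 0.5590 − cos 1.3090) = 2.5614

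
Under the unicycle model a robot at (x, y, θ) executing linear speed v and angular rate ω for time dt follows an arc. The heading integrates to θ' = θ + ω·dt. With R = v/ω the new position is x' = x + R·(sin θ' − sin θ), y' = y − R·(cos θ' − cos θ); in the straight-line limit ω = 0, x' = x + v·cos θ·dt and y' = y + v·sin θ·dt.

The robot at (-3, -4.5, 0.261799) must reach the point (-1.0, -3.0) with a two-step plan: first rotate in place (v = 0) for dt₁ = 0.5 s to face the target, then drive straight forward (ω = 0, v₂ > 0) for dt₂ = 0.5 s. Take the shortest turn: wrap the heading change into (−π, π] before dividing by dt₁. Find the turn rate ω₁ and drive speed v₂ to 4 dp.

ω₁ = 0.7634, v₂ = 5.0000

heading to target = atan2(-3−-4.5, -1−-3) = 0.6435
Δθ = wrap(0.6435 − 0.2618) = 0.3817; ω₁ = Δθ/dt₁ = 0.7634
distance = √((-1−-3)² + (-3−-4.5)²) = 2.5000; v₂ = distance/dt₂ = 5.0000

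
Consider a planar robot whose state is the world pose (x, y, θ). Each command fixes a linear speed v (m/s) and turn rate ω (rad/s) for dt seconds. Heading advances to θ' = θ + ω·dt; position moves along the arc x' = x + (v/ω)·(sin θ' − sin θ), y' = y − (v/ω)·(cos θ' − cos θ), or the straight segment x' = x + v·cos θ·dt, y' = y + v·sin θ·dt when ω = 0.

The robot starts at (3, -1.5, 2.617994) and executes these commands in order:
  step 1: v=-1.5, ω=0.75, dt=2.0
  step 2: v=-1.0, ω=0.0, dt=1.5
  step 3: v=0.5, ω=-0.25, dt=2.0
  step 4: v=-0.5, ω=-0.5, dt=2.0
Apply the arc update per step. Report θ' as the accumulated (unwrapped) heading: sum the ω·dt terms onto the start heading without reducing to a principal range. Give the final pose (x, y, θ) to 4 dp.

step 1: θ'=4.1180 (R=-2.0000) → pose (5.6570, -0.8880, 4.1180)
step 2: θ'=4.1180 (straight) → pose (6.4970, 0.3548, 4.1180)
step 3: θ'=3.6180 (R=-2.0000) → pose (5.7572, -0.3025, 3.6180)
step 4: θ'=2.6180 (R=1.0000) → pose (6.7158, -0.3251, 2.6180)

(6.7158, -0.3251, 2.6180)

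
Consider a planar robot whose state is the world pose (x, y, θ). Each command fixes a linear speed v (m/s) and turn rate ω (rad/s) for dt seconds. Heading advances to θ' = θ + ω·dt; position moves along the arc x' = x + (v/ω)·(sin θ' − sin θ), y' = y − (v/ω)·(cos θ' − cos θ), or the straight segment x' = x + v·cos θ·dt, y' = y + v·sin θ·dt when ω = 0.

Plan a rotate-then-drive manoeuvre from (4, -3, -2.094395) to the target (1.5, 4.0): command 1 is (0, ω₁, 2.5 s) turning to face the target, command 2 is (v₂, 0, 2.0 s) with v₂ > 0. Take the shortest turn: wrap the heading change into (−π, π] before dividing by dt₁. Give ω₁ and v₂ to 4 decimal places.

heading to target = atan2(4−-3, 1.5−4) = 1.9138
Δθ = wrap(1.9138 − -2.0944) = -2.2750; ω₁ = Δθ/dt₁ = -0.9100
distance = √((1.5−4)² + (4−-3)²) = 7.4330; v₂ = distance/dt₂ = 3.7165

ω₁ = -0.9100, v₂ = 3.7165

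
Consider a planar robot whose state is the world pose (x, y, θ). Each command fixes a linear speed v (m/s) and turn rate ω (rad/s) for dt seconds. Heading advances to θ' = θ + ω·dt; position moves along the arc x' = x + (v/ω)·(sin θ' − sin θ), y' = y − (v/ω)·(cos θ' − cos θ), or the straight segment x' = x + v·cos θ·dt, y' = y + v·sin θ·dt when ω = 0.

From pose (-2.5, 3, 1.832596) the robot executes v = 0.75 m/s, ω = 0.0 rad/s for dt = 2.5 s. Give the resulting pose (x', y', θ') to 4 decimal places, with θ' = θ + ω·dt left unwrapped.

θ' = 1.8326 + 0.0·2.5 = 1.8326
ω = 0 → straight: x' = -2.5 + 0.75·cos(1.8326)·2.5 = -2.9853
y' = 3 + 0.75·sin(1.8326)·2.5 = 4.8111

(-2.9853, 4.8111, 1.8326)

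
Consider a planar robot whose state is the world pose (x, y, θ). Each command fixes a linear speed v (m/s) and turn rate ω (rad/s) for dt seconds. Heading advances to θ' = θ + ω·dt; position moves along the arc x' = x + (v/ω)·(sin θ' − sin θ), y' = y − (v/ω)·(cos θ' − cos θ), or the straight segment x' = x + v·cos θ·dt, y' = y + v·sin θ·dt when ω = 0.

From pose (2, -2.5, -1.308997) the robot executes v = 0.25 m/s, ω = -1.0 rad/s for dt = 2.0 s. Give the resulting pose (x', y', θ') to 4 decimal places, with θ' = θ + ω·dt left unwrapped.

θ' = -1.3090 + -1.0·2.0 = -3.3090
R = v/ω = 0.25/-1.0 = -0.2500
x' = 2 + -0.2500·(sin -3.3090 − sin -1.3090) = 1.7169
y' = -2.5 − -0.2500·(cos -3.3090 − cos -1.3090) = -2.8112

(1.7169, -2.8112, -3.3090)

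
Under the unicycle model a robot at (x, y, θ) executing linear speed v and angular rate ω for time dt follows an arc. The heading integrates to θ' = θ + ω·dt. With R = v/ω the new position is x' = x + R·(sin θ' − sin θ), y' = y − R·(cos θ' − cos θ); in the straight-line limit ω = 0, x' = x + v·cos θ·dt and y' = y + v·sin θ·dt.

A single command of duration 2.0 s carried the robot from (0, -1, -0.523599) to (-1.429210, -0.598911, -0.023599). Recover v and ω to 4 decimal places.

v = -0.7500, ω = 0.2500

Δθ = -0.023599 − -0.523599 = 0.500000
ω = Δθ/dt = 0.500000/2.0 = 0.2500
R = Δx/(sin θ' − sin θ) = -3.0000
v = R·ω = -3.0000·0.2500 = -0.7500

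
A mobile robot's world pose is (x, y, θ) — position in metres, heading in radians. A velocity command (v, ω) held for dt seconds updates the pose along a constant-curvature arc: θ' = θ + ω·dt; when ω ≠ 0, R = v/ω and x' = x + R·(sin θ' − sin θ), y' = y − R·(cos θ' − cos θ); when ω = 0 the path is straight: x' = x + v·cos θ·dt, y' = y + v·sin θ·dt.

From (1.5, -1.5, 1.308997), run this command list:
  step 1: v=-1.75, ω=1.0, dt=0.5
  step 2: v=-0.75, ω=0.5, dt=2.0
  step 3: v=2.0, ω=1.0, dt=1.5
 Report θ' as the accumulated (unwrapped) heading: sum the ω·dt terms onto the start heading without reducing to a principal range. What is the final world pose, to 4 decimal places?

step 1: θ'=1.8090 (R=-1.7500) → pose (1.4898, -2.3659, 1.8090)
step 2: θ'=2.8090 (R=-1.5000) → pose (2.4577, -3.4297, 2.8090)
step 3: θ'=4.3090 (R=2.0000) → pose (-0.0348, -4.5350, 4.3090)

(-0.0348, -4.5350, 4.3090)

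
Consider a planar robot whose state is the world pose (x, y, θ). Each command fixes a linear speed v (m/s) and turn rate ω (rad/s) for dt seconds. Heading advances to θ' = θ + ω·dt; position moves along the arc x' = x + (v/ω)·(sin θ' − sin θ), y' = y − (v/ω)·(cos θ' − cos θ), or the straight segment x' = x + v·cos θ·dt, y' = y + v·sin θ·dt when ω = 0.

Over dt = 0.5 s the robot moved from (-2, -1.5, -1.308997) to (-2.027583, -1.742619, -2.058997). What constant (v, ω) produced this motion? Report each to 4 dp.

Δθ = -2.058997 − -1.308997 = -0.750000
ω = Δθ/dt = -0.750000/0.5 = -1.5000
R = −Δy/(cos θ' − cos θ) = -0.3333
v = R·ω = -0.3333·-1.5000 = 0.5000

v = 0.5000, ω = -1.5000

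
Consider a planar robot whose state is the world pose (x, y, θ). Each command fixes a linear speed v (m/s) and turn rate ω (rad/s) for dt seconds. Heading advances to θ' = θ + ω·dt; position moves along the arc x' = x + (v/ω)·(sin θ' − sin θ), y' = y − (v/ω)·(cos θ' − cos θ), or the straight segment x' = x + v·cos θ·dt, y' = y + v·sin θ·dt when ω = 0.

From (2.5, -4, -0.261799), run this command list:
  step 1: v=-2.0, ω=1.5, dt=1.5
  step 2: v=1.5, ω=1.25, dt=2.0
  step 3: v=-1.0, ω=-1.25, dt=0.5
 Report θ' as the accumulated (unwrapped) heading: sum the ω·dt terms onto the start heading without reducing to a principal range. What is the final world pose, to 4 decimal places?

(-1.0794, -5.6254, 3.8632)

step 1: θ'=1.9882 (R=-1.3333) → pose (0.9360, -5.8284, 1.9882)
step 2: θ'=4.4882 (R=1.2000) → pose (-1.3309, -6.0481, 4.4882)
step 3: θ'=3.8632 (R=0.8000) → pose (-1.0794, -5.6254, 3.8632)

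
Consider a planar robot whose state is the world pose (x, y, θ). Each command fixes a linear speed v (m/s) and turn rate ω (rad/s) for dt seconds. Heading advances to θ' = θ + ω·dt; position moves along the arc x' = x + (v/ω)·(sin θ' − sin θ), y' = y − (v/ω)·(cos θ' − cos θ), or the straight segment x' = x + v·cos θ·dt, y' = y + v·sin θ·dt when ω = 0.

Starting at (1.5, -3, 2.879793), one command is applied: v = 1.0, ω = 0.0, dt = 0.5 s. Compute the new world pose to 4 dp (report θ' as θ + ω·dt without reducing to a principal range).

θ' = 2.8798 + 0.0·0.5 = 2.8798
ω = 0 → straight: x' = 1.5 + 1.0·cos(2.8798)·0.5 = 1.0170
y' = -3 + 1.0·sin(2.8798)·0.5 = -2.8706

(1.0170, -2.8706, 2.8798)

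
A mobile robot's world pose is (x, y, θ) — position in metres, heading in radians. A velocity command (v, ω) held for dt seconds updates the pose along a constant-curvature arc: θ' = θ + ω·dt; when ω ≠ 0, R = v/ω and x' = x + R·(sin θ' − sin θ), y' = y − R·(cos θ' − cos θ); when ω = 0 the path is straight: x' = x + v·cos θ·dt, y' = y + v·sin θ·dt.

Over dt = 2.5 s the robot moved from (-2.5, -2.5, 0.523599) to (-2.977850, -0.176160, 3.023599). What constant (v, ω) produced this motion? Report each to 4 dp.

Δθ = 3.023599 − 0.523599 = 2.500000
ω = Δθ/dt = 2.500000/2.5 = 1.0000
R = −Δy/(cos θ' − cos θ) = 1.2500
v = R·ω = 1.2500·1.0000 = 1.2500

v = 1.2500, ω = 1.0000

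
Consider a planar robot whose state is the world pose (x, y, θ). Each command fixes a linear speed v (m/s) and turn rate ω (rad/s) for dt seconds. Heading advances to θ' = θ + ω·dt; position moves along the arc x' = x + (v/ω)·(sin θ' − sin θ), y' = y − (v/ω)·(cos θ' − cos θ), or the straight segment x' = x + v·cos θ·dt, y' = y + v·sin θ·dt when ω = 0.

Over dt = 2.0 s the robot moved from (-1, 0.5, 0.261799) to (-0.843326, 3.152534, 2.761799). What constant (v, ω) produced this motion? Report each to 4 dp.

Δθ = 2.761799 − 0.261799 = 2.500000
ω = Δθ/dt = 2.500000/2.0 = 1.2500
R = −Δy/(cos θ' − cos θ) = 1.4000
v = R·ω = 1.4000·1.2500 = 1.7500

v = 1.7500, ω = 1.2500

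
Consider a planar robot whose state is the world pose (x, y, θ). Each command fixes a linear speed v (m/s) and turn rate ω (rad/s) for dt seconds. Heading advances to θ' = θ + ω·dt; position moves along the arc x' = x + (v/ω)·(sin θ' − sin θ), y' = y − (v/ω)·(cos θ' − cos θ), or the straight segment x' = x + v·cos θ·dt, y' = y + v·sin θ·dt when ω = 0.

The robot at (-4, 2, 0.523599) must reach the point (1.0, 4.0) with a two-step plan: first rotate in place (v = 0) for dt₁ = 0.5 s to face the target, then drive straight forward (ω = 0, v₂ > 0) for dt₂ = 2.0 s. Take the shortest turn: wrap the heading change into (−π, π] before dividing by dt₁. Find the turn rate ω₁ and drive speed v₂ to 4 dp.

heading to target = atan2(4−2, 1−-4) = 0.3805
Δθ = wrap(0.3805 − 0.5236) = -0.1431; ω₁ = Δθ/dt₁ = -0.2862
distance = √((1−-4)² + (4−2)²) = 5.3852; v₂ = distance/dt₂ = 2.6926

ω₁ = -0.2862, v₂ = 2.6926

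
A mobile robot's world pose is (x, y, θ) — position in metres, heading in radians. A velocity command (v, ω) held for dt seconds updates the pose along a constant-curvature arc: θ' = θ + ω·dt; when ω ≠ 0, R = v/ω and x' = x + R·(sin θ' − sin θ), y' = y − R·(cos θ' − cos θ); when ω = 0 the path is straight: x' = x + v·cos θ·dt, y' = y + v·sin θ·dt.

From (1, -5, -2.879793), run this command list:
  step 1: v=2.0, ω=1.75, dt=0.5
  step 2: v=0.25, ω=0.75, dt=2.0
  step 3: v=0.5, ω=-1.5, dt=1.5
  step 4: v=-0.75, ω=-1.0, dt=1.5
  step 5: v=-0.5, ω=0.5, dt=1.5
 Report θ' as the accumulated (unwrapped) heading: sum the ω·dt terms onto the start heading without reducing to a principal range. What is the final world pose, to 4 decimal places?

(1.8623, -7.5120, -3.5048)

step 1: θ'=-2.0048 (R=1.1429) → pose (0.2589, -5.6233, -2.0048)
step 2: θ'=-0.5048 (R=0.3333) → pose (0.4001, -6.0553, -0.5048)
step 3: θ'=-2.7548 (R=-0.3333) → pose (0.3646, -6.6557, -2.7548)
step 4: θ'=-4.2548 (R=0.7500) → pose (1.3204, -7.0190, -4.2548)
step 5: θ'=-3.5048 (R=-1.0000) → pose (1.8623, -7.5120, -3.5048)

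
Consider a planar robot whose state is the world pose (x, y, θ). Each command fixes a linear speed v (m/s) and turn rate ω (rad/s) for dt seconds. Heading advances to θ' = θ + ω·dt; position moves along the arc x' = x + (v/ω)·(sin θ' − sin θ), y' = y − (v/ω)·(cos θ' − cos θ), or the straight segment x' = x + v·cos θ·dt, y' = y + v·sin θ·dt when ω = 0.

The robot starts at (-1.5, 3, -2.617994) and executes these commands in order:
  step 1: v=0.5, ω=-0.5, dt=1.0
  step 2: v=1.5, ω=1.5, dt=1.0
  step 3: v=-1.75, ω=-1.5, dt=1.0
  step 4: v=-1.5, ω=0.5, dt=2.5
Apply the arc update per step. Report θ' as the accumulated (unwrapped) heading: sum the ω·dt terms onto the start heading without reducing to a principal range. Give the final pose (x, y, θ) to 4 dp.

(0.9838, 5.1457, -1.8680)

step 1: θ'=-3.1180 (R=-1.0000) → pose (-1.9764, 2.8663, -3.1180)
step 2: θ'=-1.6180 (R=1.0000) → pose (-2.9517, 1.9138, -1.6180)
step 3: θ'=-3.1180 (R=1.1667) → pose (-1.8139, 3.0251, -3.1180)
step 4: θ'=-1.8680 (R=-3.0000) → pose (0.9838, 5.1457, -1.8680)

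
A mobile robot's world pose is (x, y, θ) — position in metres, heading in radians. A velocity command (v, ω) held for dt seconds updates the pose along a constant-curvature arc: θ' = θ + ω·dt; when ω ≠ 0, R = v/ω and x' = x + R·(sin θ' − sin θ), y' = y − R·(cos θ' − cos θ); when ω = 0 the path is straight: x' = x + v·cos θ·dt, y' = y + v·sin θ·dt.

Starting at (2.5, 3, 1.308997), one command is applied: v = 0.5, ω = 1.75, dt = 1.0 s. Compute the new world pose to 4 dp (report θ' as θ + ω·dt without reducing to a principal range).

(2.2476, 3.3587, 3.0590)

θ' = 1.3090 + 1.75·1.0 = 3.0590
R = v/ω = 0.5/1.75 = 0.2857
x' = 2.5 + 0.2857·(sin 3.0590 − sin 1.3090) = 2.2476
y' = 3 − 0.2857·(cos 3.0590 − cos 1.3090) = 3.3587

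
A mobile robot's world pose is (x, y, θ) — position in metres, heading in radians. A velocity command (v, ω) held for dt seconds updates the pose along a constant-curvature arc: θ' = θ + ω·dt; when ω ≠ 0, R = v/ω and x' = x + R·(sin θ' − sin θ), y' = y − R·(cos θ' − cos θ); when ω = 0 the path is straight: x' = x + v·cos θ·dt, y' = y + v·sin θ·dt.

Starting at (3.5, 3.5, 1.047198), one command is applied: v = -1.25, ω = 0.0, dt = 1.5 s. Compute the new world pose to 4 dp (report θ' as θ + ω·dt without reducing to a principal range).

(2.5625, 1.8762, 1.0472)

θ' = 1.0472 + 0.0·1.5 = 1.0472
ω = 0 → straight: x' = 3.5 + -1.25·cos(1.0472)·1.5 = 2.5625
y' = 3.5 + -1.25·sin(1.0472)·1.5 = 1.8762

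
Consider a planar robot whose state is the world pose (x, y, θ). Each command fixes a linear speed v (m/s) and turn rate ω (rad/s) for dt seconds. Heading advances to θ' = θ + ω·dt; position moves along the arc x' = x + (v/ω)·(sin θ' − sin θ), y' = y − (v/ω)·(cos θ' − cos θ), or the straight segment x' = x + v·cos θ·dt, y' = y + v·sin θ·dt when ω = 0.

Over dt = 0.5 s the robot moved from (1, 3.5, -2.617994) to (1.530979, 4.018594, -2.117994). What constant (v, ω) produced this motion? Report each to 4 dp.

v = -1.5000, ω = 1.0000

Δθ = -2.117994 − -2.617994 = 0.500000
ω = Δθ/dt = 0.500000/0.5 = 1.0000
R = Δx/(sin θ' − sin θ) = -1.5000
v = R·ω = -1.5000·1.0000 = -1.5000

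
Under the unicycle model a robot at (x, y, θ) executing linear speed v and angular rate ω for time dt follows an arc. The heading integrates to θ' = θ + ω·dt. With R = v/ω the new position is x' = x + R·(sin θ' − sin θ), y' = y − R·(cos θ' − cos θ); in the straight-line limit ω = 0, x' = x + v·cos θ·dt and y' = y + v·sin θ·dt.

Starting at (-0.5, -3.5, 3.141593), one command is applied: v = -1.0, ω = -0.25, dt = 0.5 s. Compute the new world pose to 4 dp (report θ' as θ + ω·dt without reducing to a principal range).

(-0.0013, -3.5312, 3.0166)

θ' = 3.1416 + -0.25·0.5 = 3.0166
R = v/ω = -1.0/-0.25 = 4.0000
x' = -0.5 + 4.0000·(sin 3.0166 − sin 3.1416) = -0.0013
y' = -3.5 − 4.0000·(cos 3.0166 − cos 3.1416) = -3.5312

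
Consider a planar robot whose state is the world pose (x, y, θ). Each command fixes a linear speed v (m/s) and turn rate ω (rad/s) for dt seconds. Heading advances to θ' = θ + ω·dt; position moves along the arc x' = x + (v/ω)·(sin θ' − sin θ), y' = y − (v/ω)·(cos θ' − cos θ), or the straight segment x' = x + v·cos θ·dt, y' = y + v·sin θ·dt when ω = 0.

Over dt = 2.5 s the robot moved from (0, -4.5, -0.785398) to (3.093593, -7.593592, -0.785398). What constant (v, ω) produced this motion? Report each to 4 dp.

v = 1.7500, ω = 0.0000

Δθ = -0.785398 − -0.785398 = 0.000000
ω = Δθ/dt = 0.000000/2.5 = 0.0000
ω = 0 → v = (Δx·cos θ + Δy·sin θ)/dt = 1.7500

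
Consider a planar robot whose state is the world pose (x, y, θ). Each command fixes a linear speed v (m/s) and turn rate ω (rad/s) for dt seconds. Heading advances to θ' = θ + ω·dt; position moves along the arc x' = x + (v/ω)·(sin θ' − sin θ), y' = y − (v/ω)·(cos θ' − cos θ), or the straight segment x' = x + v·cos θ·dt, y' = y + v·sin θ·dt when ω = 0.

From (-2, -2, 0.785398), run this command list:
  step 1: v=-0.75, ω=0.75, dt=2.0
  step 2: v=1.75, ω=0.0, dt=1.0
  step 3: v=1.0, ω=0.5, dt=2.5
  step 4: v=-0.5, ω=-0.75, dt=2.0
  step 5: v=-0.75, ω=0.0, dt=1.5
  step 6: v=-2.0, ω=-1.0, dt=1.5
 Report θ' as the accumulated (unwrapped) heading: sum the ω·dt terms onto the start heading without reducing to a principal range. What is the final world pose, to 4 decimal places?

step 1: θ'=2.2854 (R=-1.0000) → pose (-2.0482, -3.3624, 2.2854)
step 2: θ'=2.2854 (straight) → pose (-3.1951, -2.0406, 2.2854)
step 3: θ'=3.5354 (R=2.0000) → pose (-5.4732, -1.5043, 3.5354)
step 4: θ'=2.0354 (R=0.6667) → pose (-4.6214, -1.8212, 2.0354)
step 5: θ'=2.0354 (straight) → pose (-4.1173, -2.8270, 2.0354)
step 6: θ'=0.5354 (R=2.0000) → pose (-4.8849, -5.4432, 0.5354)

(-4.8849, -5.4432, 0.5354)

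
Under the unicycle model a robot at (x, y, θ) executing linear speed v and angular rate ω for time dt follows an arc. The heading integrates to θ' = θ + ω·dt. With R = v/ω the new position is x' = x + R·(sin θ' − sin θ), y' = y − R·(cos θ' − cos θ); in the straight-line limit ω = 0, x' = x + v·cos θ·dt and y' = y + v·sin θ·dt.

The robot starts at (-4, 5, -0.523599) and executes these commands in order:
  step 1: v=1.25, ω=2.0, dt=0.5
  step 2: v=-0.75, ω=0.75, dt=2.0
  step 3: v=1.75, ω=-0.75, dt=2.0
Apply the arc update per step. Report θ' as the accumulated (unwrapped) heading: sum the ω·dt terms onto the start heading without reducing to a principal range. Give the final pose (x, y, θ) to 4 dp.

(-2.7872, 6.6968, 0.4764)

step 1: θ'=0.4764 (R=0.6250) → pose (-3.4009, 4.9859, 0.4764)
step 2: θ'=1.9764 (R=-1.0000) → pose (-3.8612, 3.7026, 1.9764)
step 3: θ'=0.4764 (R=-2.3333) → pose (-2.7872, 6.6968, 0.4764)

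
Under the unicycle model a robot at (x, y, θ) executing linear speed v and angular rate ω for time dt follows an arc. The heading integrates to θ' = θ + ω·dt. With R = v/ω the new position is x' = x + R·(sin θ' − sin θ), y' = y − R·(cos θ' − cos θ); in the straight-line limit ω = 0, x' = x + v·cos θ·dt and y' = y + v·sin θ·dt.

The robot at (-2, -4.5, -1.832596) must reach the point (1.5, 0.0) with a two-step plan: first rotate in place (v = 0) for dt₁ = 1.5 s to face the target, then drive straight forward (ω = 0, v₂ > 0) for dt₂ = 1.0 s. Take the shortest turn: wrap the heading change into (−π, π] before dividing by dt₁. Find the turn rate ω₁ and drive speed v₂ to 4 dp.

ω₁ = 1.8282, v₂ = 5.7009

heading to target = atan2(0−-4.5, 1.5−-2) = 0.9098
Δθ = wrap(0.9098 − -1.8326) = 2.7423; ω₁ = Δθ/dt₁ = 1.8282
distance = √((1.5−-2)² + (0−-4.5)²) = 5.7009; v₂ = distance/dt₂ = 5.7009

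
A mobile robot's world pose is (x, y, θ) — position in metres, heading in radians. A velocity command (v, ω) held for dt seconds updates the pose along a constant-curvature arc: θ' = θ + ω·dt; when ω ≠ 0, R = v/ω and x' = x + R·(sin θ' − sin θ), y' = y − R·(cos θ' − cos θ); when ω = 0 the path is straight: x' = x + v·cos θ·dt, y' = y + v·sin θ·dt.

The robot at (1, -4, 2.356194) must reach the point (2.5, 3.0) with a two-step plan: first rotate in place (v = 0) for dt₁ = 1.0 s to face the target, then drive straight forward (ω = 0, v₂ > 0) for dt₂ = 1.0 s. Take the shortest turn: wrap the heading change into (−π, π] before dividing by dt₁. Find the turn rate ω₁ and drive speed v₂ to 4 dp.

heading to target = atan2(3−-4, 2.5−1) = 1.3597
Δθ = wrap(1.3597 − 2.3562) = -0.9965; ω₁ = Δθ/dt₁ = -0.9965
distance = √((2.5−1)² + (3−-4)²) = 7.1589; v₂ = distance/dt₂ = 7.1589

ω₁ = -0.9965, v₂ = 7.1589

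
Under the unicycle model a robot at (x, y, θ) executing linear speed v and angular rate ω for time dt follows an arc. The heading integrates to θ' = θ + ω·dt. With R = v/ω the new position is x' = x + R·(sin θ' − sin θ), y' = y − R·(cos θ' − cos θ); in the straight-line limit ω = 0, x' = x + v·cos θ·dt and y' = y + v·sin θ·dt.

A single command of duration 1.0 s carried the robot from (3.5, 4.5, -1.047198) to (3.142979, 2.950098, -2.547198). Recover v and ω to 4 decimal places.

Δθ = -2.547198 − -1.047198 = -1.500000
ω = Δθ/dt = -1.500000/1.0 = -1.5000
R = −Δy/(cos θ' − cos θ) = -1.1667
v = R·ω = -1.1667·-1.5000 = 1.7500

v = 1.7500, ω = -1.5000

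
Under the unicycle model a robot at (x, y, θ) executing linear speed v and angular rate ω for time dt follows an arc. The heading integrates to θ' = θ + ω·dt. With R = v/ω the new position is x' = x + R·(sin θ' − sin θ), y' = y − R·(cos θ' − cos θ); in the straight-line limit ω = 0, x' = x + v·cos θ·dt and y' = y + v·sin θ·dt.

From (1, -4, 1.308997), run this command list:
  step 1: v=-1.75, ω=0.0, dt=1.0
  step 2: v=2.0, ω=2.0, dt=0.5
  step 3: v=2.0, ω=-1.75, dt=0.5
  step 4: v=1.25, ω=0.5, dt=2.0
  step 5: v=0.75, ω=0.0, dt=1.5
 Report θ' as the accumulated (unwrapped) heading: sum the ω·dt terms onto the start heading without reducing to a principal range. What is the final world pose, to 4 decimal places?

(-1.6725, -0.8616, 2.4340)

step 1: θ'=1.3090 (straight) → pose (0.5471, -5.6904, 1.3090)
step 2: θ'=2.3090 (R=1.0000) → pose (0.3208, -4.7586, 2.3090)
step 3: θ'=1.4340 (R=-1.1429) → pose (0.0340, -3.8336, 1.4340)
step 4: θ'=2.4340 (R=2.5000) → pose (-0.8176, -1.5929, 2.4340)
step 5: θ'=2.4340 (straight) → pose (-1.6725, -0.8616, 2.4340)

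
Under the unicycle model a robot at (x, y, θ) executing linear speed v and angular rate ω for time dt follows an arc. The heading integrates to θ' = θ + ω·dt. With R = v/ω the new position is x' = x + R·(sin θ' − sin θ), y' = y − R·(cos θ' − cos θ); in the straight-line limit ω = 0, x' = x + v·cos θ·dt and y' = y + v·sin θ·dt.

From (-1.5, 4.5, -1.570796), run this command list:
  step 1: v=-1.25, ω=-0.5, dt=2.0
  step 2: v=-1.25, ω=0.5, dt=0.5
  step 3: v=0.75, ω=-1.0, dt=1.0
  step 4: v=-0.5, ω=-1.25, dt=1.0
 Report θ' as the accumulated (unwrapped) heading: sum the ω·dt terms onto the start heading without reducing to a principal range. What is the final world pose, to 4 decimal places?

step 1: θ'=-2.5708 (R=2.5000) → pose (-0.3508, 6.6037, -2.5708)
step 2: θ'=-2.3208 (R=-2.5000) → pose (0.1277, 7.0033, -2.3208)
step 3: θ'=-3.3208 (R=-0.7500) → pose (-0.5547, 6.7765, -3.3208)
step 4: θ'=-4.5708 (R=0.4000) → pose (-0.2300, 6.4394, -4.5708)

(-0.2300, 6.4394, -4.5708)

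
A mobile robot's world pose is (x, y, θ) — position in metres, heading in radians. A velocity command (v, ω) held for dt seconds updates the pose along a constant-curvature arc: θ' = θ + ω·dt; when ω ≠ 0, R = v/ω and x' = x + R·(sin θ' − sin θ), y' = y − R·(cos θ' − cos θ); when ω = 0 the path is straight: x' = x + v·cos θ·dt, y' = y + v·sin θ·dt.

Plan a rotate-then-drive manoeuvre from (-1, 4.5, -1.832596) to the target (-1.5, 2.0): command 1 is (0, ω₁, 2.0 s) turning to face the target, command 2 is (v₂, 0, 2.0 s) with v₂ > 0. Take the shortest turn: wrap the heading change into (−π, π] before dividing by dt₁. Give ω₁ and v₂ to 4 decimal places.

heading to target = atan2(2−4.5, -1.5−-1) = -1.7682
Δθ = wrap(-1.7682 − -1.8326) = 0.0644; ω₁ = Δθ/dt₁ = 0.0322
distance = √((-1.5−-1)² + (2−4.5)²) = 2.5495; v₂ = distance/dt₂ = 1.2748

ω₁ = 0.0322, v₂ = 1.2748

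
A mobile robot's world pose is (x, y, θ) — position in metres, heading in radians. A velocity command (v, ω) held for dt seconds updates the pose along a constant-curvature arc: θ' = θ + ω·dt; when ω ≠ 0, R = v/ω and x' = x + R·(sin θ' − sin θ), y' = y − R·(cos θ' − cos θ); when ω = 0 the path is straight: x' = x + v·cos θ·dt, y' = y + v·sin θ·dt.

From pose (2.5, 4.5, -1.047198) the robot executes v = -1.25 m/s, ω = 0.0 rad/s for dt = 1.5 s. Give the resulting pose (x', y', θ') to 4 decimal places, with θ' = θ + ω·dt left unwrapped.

θ' = -1.0472 + 0.0·1.5 = -1.0472
ω = 0 → straight: x' = 2.5 + -1.25·cos(-1.0472)·1.5 = 1.5625
y' = 4.5 + -1.25·sin(-1.0472)·1.5 = 6.1238

(1.5625, 6.1238, -1.0472)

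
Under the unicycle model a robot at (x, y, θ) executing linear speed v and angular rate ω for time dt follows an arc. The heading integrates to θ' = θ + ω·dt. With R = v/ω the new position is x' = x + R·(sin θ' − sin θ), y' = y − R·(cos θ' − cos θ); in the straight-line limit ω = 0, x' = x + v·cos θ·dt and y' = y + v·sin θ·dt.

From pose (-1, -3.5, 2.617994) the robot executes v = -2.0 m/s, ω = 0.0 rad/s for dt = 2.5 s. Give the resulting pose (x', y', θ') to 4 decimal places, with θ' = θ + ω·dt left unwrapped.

θ' = 2.6180 + 0.0·2.5 = 2.6180
ω = 0 → straight: x' = -1 + -2.0·cos(2.6180)·2.5 = 3.3301
y' = -3.5 + -2.0·sin(2.6180)·2.5 = -6.0000

(3.3301, -6.0000, 2.6180)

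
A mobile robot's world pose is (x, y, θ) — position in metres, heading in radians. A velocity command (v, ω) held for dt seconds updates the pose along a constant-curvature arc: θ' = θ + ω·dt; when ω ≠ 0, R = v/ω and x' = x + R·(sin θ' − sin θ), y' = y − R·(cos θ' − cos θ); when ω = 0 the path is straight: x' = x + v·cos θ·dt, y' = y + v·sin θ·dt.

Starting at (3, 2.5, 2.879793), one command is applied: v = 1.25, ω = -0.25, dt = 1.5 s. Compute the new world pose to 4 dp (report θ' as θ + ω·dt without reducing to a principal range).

(1.3210, 3.3096, 2.5048)

θ' = 2.8798 + -0.25·1.5 = 2.5048
R = v/ω = 1.25/-0.25 = -5.0000
x' = 3 + -5.0000·(sin 2.5048 − sin 2.8798) = 1.3210
y' = 2.5 − -5.0000·(cos 2.5048 − cos 2.8798) = 3.3096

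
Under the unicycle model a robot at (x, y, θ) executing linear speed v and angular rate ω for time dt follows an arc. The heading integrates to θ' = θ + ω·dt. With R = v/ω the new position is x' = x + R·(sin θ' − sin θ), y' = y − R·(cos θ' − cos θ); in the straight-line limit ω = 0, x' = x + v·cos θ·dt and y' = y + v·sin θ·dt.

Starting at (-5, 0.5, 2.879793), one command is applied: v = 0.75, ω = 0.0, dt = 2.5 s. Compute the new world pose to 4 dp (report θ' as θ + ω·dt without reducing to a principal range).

(-6.8111, 0.9853, 2.8798)

θ' = 2.8798 + 0.0·2.5 = 2.8798
ω = 0 → straight: x' = -5 + 0.75·cos(2.8798)·2.5 = -6.8111
y' = 0.5 + 0.75·sin(2.8798)·2.5 = 0.9853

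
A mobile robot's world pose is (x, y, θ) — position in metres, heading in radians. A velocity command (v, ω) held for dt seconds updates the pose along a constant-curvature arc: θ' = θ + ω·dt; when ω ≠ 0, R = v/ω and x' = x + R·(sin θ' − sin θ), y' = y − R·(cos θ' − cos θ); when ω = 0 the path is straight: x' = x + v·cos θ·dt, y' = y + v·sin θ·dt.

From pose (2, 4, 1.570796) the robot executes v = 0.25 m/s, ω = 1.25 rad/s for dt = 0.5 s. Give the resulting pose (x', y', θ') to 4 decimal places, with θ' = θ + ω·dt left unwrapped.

(1.9622, 4.1170, 2.1958)

θ' = 1.5708 + 1.25·0.5 = 2.1958
R = v/ω = 0.25/1.25 = 0.2000
x' = 2 + 0.2000·(sin 2.1958 − sin 1.5708) = 1.9622
y' = 4 − 0.2000·(cos 2.1958 − cos 1.5708) = 4.1170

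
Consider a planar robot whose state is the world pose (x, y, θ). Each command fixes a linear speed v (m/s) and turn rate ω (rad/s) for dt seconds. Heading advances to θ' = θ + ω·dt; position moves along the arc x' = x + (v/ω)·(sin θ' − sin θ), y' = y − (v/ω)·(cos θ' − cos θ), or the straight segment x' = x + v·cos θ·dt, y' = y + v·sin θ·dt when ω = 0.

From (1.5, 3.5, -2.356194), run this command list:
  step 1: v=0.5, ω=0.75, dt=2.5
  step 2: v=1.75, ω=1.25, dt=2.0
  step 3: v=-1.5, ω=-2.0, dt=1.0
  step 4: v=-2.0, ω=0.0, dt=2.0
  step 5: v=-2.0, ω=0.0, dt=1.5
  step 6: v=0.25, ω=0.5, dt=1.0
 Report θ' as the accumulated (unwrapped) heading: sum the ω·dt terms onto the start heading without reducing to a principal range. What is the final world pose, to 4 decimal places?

step 1: θ'=-0.4812 (R=0.6667) → pose (1.6628, 2.4376, -0.4812)
step 2: θ'=2.0188 (R=1.4000) → pose (3.5727, 4.2851, 2.0188)
step 3: θ'=0.0188 (R=0.7500) → pose (2.9108, 3.2103, 0.0188)
step 4: θ'=0.0188 (straight) → pose (-1.0885, 3.1351, 0.0188)
step 5: θ'=0.0188 (straight) → pose (-4.0880, 3.0787, 0.0188)
step 6: θ'=0.5188 (R=0.5000) → pose (-3.8495, 3.1444, 0.5188)

(-3.8495, 3.1444, 0.5188)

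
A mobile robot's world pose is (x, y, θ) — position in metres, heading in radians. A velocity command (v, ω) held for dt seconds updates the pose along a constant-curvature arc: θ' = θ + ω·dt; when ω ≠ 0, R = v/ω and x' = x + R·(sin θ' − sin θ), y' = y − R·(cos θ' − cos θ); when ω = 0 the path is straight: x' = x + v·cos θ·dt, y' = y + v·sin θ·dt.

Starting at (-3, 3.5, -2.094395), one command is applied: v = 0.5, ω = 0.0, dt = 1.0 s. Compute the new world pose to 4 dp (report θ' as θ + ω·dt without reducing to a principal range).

(-3.2500, 3.0670, -2.0944)

θ' = -2.0944 + 0.0·1.0 = -2.0944
ω = 0 → straight: x' = -3 + 0.5·cos(-2.0944)·1.0 = -3.2500
y' = 3.5 + 0.5·sin(-2.0944)·1.0 = 3.0670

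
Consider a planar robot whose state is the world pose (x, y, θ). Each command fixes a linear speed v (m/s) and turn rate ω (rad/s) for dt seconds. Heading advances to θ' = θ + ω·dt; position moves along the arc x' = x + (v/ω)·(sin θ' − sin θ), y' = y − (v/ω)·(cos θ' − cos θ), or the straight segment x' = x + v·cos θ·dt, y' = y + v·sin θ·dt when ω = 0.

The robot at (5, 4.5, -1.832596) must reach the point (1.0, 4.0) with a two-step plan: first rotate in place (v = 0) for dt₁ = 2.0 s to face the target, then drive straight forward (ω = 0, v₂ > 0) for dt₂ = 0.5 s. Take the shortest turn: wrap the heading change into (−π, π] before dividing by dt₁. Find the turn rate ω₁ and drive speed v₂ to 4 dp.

ω₁ = -0.5923, v₂ = 8.0623

heading to target = atan2(4−4.5, 1−5) = -3.0172
Δθ = wrap(-3.0172 − -1.8326) = -1.1846; ω₁ = Δθ/dt₁ = -0.5923
distance = √((1−5)² + (4−4.5)²) = 4.0311; v₂ = distance/dt₂ = 8.0623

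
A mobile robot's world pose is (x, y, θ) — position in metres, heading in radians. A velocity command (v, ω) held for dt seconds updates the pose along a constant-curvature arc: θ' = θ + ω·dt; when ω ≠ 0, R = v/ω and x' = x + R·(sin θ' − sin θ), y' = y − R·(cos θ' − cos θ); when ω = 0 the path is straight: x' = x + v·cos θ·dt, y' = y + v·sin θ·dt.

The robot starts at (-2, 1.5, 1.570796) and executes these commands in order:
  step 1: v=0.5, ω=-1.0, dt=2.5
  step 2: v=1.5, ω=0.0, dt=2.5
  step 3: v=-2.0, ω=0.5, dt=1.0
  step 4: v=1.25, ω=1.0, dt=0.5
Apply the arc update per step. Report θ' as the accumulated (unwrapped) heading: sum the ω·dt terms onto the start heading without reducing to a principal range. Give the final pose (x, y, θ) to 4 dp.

(0.2135, -0.0720, 0.0708)

step 1: θ'=-0.9292 (R=-0.5000) → pose (-1.0994, 1.7992, -0.9292)
step 2: θ'=-0.9292 (straight) → pose (1.1448, -1.2051, -0.9292)
step 3: θ'=-0.4292 (R=-4.0000) → pose (-0.3951, 0.0382, -0.4292)
step 4: θ'=0.0708 (R=1.2500) → pose (0.2135, -0.0720, 0.0708)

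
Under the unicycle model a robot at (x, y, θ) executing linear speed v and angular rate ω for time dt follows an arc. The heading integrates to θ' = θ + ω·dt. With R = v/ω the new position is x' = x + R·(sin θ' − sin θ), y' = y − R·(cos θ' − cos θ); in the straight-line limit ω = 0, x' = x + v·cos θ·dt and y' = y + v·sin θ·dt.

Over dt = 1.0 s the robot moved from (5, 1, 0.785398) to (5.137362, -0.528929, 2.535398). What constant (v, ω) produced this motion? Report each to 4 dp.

Δθ = 2.535398 − 0.785398 = 1.750000
ω = Δθ/dt = 1.750000/1.0 = 1.7500
R = −Δy/(cos θ' − cos θ) = -1.0000
v = R·ω = -1.0000·1.7500 = -1.7500

v = -1.7500, ω = 1.7500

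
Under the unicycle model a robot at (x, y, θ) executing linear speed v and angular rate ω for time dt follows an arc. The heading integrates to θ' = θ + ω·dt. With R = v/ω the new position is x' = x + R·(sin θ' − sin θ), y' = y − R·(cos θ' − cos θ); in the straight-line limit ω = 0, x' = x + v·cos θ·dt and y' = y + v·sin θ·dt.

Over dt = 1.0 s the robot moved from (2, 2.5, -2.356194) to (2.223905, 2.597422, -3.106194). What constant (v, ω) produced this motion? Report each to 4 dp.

v = -0.2500, ω = -0.7500

Δθ = -3.106194 − -2.356194 = -0.750000
ω = Δθ/dt = -0.750000/1.0 = -0.7500
R = Δx/(sin θ' − sin θ) = 0.3333
v = R·ω = 0.3333·-0.7500 = -0.2500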